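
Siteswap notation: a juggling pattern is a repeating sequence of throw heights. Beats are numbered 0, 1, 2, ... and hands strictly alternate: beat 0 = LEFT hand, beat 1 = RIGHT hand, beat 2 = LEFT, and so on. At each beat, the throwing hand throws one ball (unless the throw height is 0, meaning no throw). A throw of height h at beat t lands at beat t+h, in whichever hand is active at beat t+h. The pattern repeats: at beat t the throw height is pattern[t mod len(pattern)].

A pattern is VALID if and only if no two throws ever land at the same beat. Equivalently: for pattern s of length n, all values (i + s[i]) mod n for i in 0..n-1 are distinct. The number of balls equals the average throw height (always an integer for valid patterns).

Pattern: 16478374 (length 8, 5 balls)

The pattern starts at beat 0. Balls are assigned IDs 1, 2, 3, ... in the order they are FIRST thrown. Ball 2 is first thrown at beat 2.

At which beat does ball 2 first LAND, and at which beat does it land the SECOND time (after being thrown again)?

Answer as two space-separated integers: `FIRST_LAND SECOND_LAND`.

Answer: 6 13

Derivation:
Beat 0 (L): throw ball1 h=1 -> lands@1:R; in-air after throw: [b1@1:R]
Beat 1 (R): throw ball1 h=6 -> lands@7:R; in-air after throw: [b1@7:R]
Beat 2 (L): throw ball2 h=4 -> lands@6:L; in-air after throw: [b2@6:L b1@7:R]
Beat 3 (R): throw ball3 h=7 -> lands@10:L; in-air after throw: [b2@6:L b1@7:R b3@10:L]
Beat 4 (L): throw ball4 h=8 -> lands@12:L; in-air after throw: [b2@6:L b1@7:R b3@10:L b4@12:L]
Beat 5 (R): throw ball5 h=3 -> lands@8:L; in-air after throw: [b2@6:L b1@7:R b5@8:L b3@10:L b4@12:L]
Beat 6 (L): throw ball2 h=7 -> lands@13:R; in-air after throw: [b1@7:R b5@8:L b3@10:L b4@12:L b2@13:R]
Beat 7 (R): throw ball1 h=4 -> lands@11:R; in-air after throw: [b5@8:L b3@10:L b1@11:R b4@12:L b2@13:R]
Beat 8 (L): throw ball5 h=1 -> lands@9:R; in-air after throw: [b5@9:R b3@10:L b1@11:R b4@12:L b2@13:R]
Beat 9 (R): throw ball5 h=6 -> lands@15:R; in-air after throw: [b3@10:L b1@11:R b4@12:L b2@13:R b5@15:R]
Beat 10 (L): throw ball3 h=4 -> lands@14:L; in-air after throw: [b1@11:R b4@12:L b2@13:R b3@14:L b5@15:R]
Beat 11 (R): throw ball1 h=7 -> lands@18:L; in-air after throw: [b4@12:L b2@13:R b3@14:L b5@15:R b1@18:L]
Beat 12 (L): throw ball4 h=8 -> lands@20:L; in-air after throw: [b2@13:R b3@14:L b5@15:R b1@18:L b4@20:L]
Beat 13 (R): throw ball2 h=3 -> lands@16:L; in-air after throw: [b3@14:L b5@15:R b2@16:L b1@18:L b4@20:L]
Ball 2: thrown@2 h=4 -> first land @6; rethrown@6 h=7 -> second land @13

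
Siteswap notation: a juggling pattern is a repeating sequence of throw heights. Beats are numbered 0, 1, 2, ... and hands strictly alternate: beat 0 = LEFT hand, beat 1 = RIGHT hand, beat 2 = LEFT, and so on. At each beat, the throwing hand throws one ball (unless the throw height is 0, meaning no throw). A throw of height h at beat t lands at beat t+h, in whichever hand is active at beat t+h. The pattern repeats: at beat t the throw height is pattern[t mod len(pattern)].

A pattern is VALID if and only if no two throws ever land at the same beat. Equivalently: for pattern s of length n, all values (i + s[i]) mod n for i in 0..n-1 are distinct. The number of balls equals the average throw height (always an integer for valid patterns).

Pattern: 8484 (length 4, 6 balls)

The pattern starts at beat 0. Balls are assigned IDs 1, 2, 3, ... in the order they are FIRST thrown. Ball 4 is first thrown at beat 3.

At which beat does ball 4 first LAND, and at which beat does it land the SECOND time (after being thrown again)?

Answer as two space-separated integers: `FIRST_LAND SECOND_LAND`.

Beat 0 (L): throw ball1 h=8 -> lands@8:L; in-air after throw: [b1@8:L]
Beat 1 (R): throw ball2 h=4 -> lands@5:R; in-air after throw: [b2@5:R b1@8:L]
Beat 2 (L): throw ball3 h=8 -> lands@10:L; in-air after throw: [b2@5:R b1@8:L b3@10:L]
Beat 3 (R): throw ball4 h=4 -> lands@7:R; in-air after throw: [b2@5:R b4@7:R b1@8:L b3@10:L]
Beat 4 (L): throw ball5 h=8 -> lands@12:L; in-air after throw: [b2@5:R b4@7:R b1@8:L b3@10:L b5@12:L]
Beat 5 (R): throw ball2 h=4 -> lands@9:R; in-air after throw: [b4@7:R b1@8:L b2@9:R b3@10:L b5@12:L]
Beat 6 (L): throw ball6 h=8 -> lands@14:L; in-air after throw: [b4@7:R b1@8:L b2@9:R b3@10:L b5@12:L b6@14:L]
Beat 7 (R): throw ball4 h=4 -> lands@11:R; in-air after throw: [b1@8:L b2@9:R b3@10:L b4@11:R b5@12:L b6@14:L]
Beat 8 (L): throw ball1 h=8 -> lands@16:L; in-air after throw: [b2@9:R b3@10:L b4@11:R b5@12:L b6@14:L b1@16:L]
Beat 9 (R): throw ball2 h=4 -> lands@13:R; in-air after throw: [b3@10:L b4@11:R b5@12:L b2@13:R b6@14:L b1@16:L]
Beat 10 (L): throw ball3 h=8 -> lands@18:L; in-air after throw: [b4@11:R b5@12:L b2@13:R b6@14:L b1@16:L b3@18:L]
Beat 11 (R): throw ball4 h=4 -> lands@15:R; in-air after throw: [b5@12:L b2@13:R b6@14:L b4@15:R b1@16:L b3@18:L]
Ball 4: thrown@3 h=4 -> first land @7; rethrown@7 h=4 -> second land @11

Answer: 7 11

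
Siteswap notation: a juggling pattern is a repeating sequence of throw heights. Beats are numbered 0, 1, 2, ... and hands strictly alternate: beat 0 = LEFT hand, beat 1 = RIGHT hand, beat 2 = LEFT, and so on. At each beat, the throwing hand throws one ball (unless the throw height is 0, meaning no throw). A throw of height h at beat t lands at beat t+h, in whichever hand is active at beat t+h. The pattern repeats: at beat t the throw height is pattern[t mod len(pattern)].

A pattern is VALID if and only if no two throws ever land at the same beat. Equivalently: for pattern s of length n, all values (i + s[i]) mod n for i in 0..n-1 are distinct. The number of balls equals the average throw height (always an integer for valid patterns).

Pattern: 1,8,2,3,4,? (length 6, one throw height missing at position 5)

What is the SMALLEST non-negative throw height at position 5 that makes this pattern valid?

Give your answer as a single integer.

Answer: 0

Derivation:
i=0: (0 + 1) mod 6 = 1
i=1: (1 + 8) mod 6 = 3
i=2: (2 + 2) mod 6 = 4
i=3: (3 + 3) mod 6 = 0
i=4: (4 + 4) mod 6 = 2
i=5: s[i]=? (unknown)
Known residues: [0, 1, 2, 3, 4]; need a permutation of 0..5, so missing residue r = 5
Need (5 + s) mod 6 = 5; smallest s = (5 - 5) mod 6 = 0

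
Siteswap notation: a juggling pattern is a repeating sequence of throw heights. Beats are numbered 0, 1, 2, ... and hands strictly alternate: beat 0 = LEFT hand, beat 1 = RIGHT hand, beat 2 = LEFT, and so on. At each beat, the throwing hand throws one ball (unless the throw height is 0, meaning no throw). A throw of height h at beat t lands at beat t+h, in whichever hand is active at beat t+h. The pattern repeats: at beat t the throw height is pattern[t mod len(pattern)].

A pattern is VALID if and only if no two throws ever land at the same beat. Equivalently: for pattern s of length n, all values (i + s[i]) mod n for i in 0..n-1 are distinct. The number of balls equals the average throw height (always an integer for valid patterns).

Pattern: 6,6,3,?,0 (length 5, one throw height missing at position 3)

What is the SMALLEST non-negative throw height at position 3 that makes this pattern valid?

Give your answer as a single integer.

Answer: 0

Derivation:
i=0: (0 + 6) mod 5 = 1
i=1: (1 + 6) mod 5 = 2
i=2: (2 + 3) mod 5 = 0
i=3: s[i]=? (unknown)
i=4: (4 + 0) mod 5 = 4
Known residues: [0, 1, 2, 4]; need a permutation of 0..4, so missing residue r = 3
Need (3 + s) mod 5 = 3; smallest s = (3 - 3) mod 5 = 0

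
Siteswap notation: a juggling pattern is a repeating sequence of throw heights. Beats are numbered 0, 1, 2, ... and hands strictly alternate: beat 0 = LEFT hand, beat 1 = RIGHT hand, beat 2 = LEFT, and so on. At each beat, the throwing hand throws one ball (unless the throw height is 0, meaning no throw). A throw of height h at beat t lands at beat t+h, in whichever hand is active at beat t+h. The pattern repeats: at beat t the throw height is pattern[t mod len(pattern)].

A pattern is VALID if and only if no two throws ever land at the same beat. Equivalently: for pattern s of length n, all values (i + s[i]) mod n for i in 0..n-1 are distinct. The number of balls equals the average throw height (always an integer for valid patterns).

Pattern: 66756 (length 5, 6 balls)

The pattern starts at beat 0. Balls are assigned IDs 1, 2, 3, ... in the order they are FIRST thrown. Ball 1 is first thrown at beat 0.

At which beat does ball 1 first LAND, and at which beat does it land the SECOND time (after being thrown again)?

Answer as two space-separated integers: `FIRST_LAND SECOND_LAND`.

Beat 0 (L): throw ball1 h=6 -> lands@6:L; in-air after throw: [b1@6:L]
Beat 1 (R): throw ball2 h=6 -> lands@7:R; in-air after throw: [b1@6:L b2@7:R]
Beat 2 (L): throw ball3 h=7 -> lands@9:R; in-air after throw: [b1@6:L b2@7:R b3@9:R]
Beat 3 (R): throw ball4 h=5 -> lands@8:L; in-air after throw: [b1@6:L b2@7:R b4@8:L b3@9:R]
Beat 4 (L): throw ball5 h=6 -> lands@10:L; in-air after throw: [b1@6:L b2@7:R b4@8:L b3@9:R b5@10:L]
Beat 5 (R): throw ball6 h=6 -> lands@11:R; in-air after throw: [b1@6:L b2@7:R b4@8:L b3@9:R b5@10:L b6@11:R]
Beat 6 (L): throw ball1 h=6 -> lands@12:L; in-air after throw: [b2@7:R b4@8:L b3@9:R b5@10:L b6@11:R b1@12:L]
Beat 7 (R): throw ball2 h=7 -> lands@14:L; in-air after throw: [b4@8:L b3@9:R b5@10:L b6@11:R b1@12:L b2@14:L]
Beat 8 (L): throw ball4 h=5 -> lands@13:R; in-air after throw: [b3@9:R b5@10:L b6@11:R b1@12:L b4@13:R b2@14:L]
Beat 9 (R): throw ball3 h=6 -> lands@15:R; in-air after throw: [b5@10:L b6@11:R b1@12:L b4@13:R b2@14:L b3@15:R]
Beat 10 (L): throw ball5 h=6 -> lands@16:L; in-air after throw: [b6@11:R b1@12:L b4@13:R b2@14:L b3@15:R b5@16:L]
Beat 11 (R): throw ball6 h=6 -> lands@17:R; in-air after throw: [b1@12:L b4@13:R b2@14:L b3@15:R b5@16:L b6@17:R]
Beat 12 (L): throw ball1 h=7 -> lands@19:R; in-air after throw: [b4@13:R b2@14:L b3@15:R b5@16:L b6@17:R b1@19:R]
Ball 1: thrown@0 h=6 -> first land @6; rethrown@6 h=6 -> second land @12

Answer: 6 12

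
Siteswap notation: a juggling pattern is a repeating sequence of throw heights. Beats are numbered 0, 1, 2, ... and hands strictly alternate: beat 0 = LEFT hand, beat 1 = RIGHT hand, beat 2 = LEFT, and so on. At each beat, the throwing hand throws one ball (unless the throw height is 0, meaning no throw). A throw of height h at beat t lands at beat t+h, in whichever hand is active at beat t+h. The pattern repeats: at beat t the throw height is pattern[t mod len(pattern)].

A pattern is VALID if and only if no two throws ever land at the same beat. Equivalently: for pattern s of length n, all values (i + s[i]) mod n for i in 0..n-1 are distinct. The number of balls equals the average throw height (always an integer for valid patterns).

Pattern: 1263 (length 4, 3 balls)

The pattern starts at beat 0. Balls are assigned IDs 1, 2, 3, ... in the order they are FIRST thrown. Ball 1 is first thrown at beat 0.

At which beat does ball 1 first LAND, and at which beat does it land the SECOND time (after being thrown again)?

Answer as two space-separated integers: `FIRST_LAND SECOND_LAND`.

Answer: 1 3

Derivation:
Beat 0 (L): throw ball1 h=1 -> lands@1:R; in-air after throw: [b1@1:R]
Beat 1 (R): throw ball1 h=2 -> lands@3:R; in-air after throw: [b1@3:R]
Beat 2 (L): throw ball2 h=6 -> lands@8:L; in-air after throw: [b1@3:R b2@8:L]
Beat 3 (R): throw ball1 h=3 -> lands@6:L; in-air after throw: [b1@6:L b2@8:L]
Ball 1: thrown@0 h=1 -> first land @1; rethrown@1 h=2 -> second land @3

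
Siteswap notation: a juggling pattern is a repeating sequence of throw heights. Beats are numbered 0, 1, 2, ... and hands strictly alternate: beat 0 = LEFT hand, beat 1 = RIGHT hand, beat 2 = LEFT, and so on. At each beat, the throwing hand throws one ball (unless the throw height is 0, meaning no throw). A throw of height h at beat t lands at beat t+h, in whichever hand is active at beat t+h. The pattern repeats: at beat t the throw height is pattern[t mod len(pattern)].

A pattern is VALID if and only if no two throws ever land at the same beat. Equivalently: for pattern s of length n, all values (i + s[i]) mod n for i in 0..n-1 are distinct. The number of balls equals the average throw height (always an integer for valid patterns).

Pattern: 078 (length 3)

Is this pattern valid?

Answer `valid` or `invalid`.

Answer: valid

Derivation:
i=0: (i + s[i]) mod n = (0 + 0) mod 3 = 0
i=1: (i + s[i]) mod n = (1 + 7) mod 3 = 2
i=2: (i + s[i]) mod n = (2 + 8) mod 3 = 1
Residues: [0, 2, 1], distinct: True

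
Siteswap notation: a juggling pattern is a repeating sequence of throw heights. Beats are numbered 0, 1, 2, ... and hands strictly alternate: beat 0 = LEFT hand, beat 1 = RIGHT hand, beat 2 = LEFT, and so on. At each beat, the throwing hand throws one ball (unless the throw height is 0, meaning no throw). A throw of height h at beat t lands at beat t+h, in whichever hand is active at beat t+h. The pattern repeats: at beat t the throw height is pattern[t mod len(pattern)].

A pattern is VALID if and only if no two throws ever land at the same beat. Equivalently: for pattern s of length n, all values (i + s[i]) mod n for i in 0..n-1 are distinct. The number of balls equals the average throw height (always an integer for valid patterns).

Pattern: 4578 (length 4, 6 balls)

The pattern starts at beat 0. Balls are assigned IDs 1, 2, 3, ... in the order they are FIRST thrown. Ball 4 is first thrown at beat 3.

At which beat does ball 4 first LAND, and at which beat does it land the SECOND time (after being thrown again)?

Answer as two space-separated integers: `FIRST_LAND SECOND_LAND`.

Beat 0 (L): throw ball1 h=4 -> lands@4:L; in-air after throw: [b1@4:L]
Beat 1 (R): throw ball2 h=5 -> lands@6:L; in-air after throw: [b1@4:L b2@6:L]
Beat 2 (L): throw ball3 h=7 -> lands@9:R; in-air after throw: [b1@4:L b2@6:L b3@9:R]
Beat 3 (R): throw ball4 h=8 -> lands@11:R; in-air after throw: [b1@4:L b2@6:L b3@9:R b4@11:R]
Beat 4 (L): throw ball1 h=4 -> lands@8:L; in-air after throw: [b2@6:L b1@8:L b3@9:R b4@11:R]
Beat 5 (R): throw ball5 h=5 -> lands@10:L; in-air after throw: [b2@6:L b1@8:L b3@9:R b5@10:L b4@11:R]
Beat 6 (L): throw ball2 h=7 -> lands@13:R; in-air after throw: [b1@8:L b3@9:R b5@10:L b4@11:R b2@13:R]
Beat 7 (R): throw ball6 h=8 -> lands@15:R; in-air after throw: [b1@8:L b3@9:R b5@10:L b4@11:R b2@13:R b6@15:R]
Beat 8 (L): throw ball1 h=4 -> lands@12:L; in-air after throw: [b3@9:R b5@10:L b4@11:R b1@12:L b2@13:R b6@15:R]
Beat 9 (R): throw ball3 h=5 -> lands@14:L; in-air after throw: [b5@10:L b4@11:R b1@12:L b2@13:R b3@14:L b6@15:R]
Beat 10 (L): throw ball5 h=7 -> lands@17:R; in-air after throw: [b4@11:R b1@12:L b2@13:R b3@14:L b6@15:R b5@17:R]
Beat 11 (R): throw ball4 h=8 -> lands@19:R; in-air after throw: [b1@12:L b2@13:R b3@14:L b6@15:R b5@17:R b4@19:R]
Beat 12 (L): throw ball1 h=4 -> lands@16:L; in-air after throw: [b2@13:R b3@14:L b6@15:R b1@16:L b5@17:R b4@19:R]
Beat 13 (R): throw ball2 h=5 -> lands@18:L; in-air after throw: [b3@14:L b6@15:R b1@16:L b5@17:R b2@18:L b4@19:R]
Beat 14 (L): throw ball3 h=7 -> lands@21:R; in-air after throw: [b6@15:R b1@16:L b5@17:R b2@18:L b4@19:R b3@21:R]
Beat 15 (R): throw ball6 h=8 -> lands@23:R; in-air after throw: [b1@16:L b5@17:R b2@18:L b4@19:R b3@21:R b6@23:R]
Ball 4: thrown@3 h=8 -> first land @11; rethrown@11 h=8 -> second land @19

Answer: 11 19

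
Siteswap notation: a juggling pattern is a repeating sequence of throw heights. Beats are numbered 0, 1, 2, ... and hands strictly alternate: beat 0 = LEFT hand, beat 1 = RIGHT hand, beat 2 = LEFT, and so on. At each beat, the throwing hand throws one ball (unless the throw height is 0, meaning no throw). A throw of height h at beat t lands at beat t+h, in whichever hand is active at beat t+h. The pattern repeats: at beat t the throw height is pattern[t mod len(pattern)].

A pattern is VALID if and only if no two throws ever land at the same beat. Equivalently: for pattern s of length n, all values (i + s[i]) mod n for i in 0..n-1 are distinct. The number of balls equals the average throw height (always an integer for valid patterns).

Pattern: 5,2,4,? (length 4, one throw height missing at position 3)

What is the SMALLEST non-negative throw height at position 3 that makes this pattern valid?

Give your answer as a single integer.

Answer: 1

Derivation:
i=0: (0 + 5) mod 4 = 1
i=1: (1 + 2) mod 4 = 3
i=2: (2 + 4) mod 4 = 2
i=3: s[i]=? (unknown)
Known residues: [1, 2, 3]; need a permutation of 0..3, so missing residue r = 0
Need (3 + s) mod 4 = 0; smallest s = (0 - 3) mod 4 = 1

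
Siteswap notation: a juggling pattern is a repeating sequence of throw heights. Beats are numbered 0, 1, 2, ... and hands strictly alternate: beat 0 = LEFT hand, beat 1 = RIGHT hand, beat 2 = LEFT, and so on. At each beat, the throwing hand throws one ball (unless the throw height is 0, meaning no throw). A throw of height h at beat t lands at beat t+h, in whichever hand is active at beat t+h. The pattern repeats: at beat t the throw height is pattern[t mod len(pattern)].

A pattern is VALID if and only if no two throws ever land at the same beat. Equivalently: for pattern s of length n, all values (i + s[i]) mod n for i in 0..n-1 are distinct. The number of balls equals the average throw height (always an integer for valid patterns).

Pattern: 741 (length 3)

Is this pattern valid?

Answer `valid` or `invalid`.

i=0: (i + s[i]) mod n = (0 + 7) mod 3 = 1
i=1: (i + s[i]) mod n = (1 + 4) mod 3 = 2
i=2: (i + s[i]) mod n = (2 + 1) mod 3 = 0
Residues: [1, 2, 0], distinct: True

Answer: valid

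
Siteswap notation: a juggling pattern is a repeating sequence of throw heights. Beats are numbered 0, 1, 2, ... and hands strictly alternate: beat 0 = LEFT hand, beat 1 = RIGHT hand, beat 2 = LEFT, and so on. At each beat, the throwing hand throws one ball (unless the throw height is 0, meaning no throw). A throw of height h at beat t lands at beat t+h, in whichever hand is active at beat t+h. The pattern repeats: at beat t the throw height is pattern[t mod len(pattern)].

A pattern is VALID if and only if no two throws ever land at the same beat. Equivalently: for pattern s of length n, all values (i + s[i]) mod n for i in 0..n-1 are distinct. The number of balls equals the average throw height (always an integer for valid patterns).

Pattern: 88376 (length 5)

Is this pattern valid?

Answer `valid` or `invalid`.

i=0: (i + s[i]) mod n = (0 + 8) mod 5 = 3
i=1: (i + s[i]) mod n = (1 + 8) mod 5 = 4
i=2: (i + s[i]) mod n = (2 + 3) mod 5 = 0
i=3: (i + s[i]) mod n = (3 + 7) mod 5 = 0
i=4: (i + s[i]) mod n = (4 + 6) mod 5 = 0
Residues: [3, 4, 0, 0, 0], distinct: False

Answer: invalid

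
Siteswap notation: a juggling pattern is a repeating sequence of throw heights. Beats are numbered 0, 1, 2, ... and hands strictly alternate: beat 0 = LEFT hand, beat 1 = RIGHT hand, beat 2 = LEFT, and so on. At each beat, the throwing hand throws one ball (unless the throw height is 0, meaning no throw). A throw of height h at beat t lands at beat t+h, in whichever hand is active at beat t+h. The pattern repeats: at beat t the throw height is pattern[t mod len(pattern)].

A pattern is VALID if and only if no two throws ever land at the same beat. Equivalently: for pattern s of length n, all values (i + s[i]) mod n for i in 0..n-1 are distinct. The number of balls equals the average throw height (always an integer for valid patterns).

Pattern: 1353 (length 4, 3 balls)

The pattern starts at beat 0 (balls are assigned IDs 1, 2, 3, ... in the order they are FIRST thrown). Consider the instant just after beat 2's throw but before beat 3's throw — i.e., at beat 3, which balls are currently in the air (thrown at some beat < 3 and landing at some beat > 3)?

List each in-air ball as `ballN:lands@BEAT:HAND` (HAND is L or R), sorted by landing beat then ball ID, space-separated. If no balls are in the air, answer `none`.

Answer: ball1:lands@4:L ball2:lands@7:R

Derivation:
Beat 0 (L): throw ball1 h=1 -> lands@1:R; in-air after throw: [b1@1:R]
Beat 1 (R): throw ball1 h=3 -> lands@4:L; in-air after throw: [b1@4:L]
Beat 2 (L): throw ball2 h=5 -> lands@7:R; in-air after throw: [b1@4:L b2@7:R]
Beat 3 (R): throw ball3 h=3 -> lands@6:L; in-air after throw: [b1@4:L b3@6:L b2@7:R]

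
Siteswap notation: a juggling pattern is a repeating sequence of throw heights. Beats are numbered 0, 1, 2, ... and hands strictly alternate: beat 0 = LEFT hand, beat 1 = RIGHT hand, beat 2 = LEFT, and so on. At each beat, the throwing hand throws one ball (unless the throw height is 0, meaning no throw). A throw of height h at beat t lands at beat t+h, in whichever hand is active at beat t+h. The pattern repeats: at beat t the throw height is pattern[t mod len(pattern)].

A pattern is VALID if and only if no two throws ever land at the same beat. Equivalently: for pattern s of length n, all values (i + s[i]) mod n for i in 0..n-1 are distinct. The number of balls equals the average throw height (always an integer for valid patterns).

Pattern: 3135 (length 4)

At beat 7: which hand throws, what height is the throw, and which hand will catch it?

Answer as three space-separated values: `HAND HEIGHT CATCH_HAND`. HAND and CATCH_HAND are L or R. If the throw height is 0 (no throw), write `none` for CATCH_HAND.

Answer: R 5 L

Derivation:
Beat 7: 7 mod 2 = 1, so hand = R
Throw height = pattern[7 mod 4] = pattern[3] = 5
Lands at beat 7+5=12, 12 mod 2 = 0, so catch hand = L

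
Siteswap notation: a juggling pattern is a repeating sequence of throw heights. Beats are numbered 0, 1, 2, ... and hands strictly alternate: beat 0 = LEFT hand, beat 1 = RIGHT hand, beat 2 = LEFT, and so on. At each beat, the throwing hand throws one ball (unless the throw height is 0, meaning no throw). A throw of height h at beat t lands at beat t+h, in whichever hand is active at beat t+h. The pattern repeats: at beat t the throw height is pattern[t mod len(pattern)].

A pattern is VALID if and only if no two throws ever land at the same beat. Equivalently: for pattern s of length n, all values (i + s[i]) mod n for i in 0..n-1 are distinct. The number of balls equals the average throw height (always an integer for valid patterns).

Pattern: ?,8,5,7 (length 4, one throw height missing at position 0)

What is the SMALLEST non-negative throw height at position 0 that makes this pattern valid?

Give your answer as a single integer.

i=0: s[i]=? (unknown)
i=1: (1 + 8) mod 4 = 1
i=2: (2 + 5) mod 4 = 3
i=3: (3 + 7) mod 4 = 2
Known residues: [1, 2, 3]; need a permutation of 0..3, so missing residue r = 0
Need (0 + s) mod 4 = 0; smallest s = (0 - 0) mod 4 = 0

Answer: 0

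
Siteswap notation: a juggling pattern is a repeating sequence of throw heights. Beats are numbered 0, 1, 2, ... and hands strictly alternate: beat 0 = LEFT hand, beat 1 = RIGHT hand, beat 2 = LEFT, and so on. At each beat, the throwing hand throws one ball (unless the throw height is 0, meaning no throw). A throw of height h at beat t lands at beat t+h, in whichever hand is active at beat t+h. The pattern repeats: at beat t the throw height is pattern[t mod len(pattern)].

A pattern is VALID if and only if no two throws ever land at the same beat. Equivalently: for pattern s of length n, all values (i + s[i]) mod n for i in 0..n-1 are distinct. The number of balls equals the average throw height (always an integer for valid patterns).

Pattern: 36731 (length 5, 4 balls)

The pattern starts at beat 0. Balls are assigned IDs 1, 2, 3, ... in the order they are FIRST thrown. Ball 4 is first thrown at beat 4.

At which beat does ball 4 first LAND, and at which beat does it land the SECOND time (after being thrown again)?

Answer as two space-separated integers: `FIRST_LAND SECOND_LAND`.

Beat 0 (L): throw ball1 h=3 -> lands@3:R; in-air after throw: [b1@3:R]
Beat 1 (R): throw ball2 h=6 -> lands@7:R; in-air after throw: [b1@3:R b2@7:R]
Beat 2 (L): throw ball3 h=7 -> lands@9:R; in-air after throw: [b1@3:R b2@7:R b3@9:R]
Beat 3 (R): throw ball1 h=3 -> lands@6:L; in-air after throw: [b1@6:L b2@7:R b3@9:R]
Beat 4 (L): throw ball4 h=1 -> lands@5:R; in-air after throw: [b4@5:R b1@6:L b2@7:R b3@9:R]
Beat 5 (R): throw ball4 h=3 -> lands@8:L; in-air after throw: [b1@6:L b2@7:R b4@8:L b3@9:R]
Beat 6 (L): throw ball1 h=6 -> lands@12:L; in-air after throw: [b2@7:R b4@8:L b3@9:R b1@12:L]
Beat 7 (R): throw ball2 h=7 -> lands@14:L; in-air after throw: [b4@8:L b3@9:R b1@12:L b2@14:L]
Beat 8 (L): throw ball4 h=3 -> lands@11:R; in-air after throw: [b3@9:R b4@11:R b1@12:L b2@14:L]
Ball 4: thrown@4 h=1 -> first land @5; rethrown@5 h=3 -> second land @8

Answer: 5 8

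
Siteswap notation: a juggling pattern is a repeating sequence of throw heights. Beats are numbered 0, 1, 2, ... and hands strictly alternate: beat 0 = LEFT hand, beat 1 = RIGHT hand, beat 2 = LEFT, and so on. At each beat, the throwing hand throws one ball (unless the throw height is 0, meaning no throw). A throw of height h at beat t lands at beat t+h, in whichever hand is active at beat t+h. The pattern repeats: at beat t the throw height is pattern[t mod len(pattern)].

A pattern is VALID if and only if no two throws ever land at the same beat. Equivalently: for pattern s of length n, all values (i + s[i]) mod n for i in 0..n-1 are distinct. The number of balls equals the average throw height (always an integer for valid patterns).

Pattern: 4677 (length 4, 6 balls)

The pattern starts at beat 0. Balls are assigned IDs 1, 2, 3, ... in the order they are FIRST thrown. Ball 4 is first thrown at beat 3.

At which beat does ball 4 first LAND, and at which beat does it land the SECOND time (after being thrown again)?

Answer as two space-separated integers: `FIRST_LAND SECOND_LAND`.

Answer: 10 17

Derivation:
Beat 0 (L): throw ball1 h=4 -> lands@4:L; in-air after throw: [b1@4:L]
Beat 1 (R): throw ball2 h=6 -> lands@7:R; in-air after throw: [b1@4:L b2@7:R]
Beat 2 (L): throw ball3 h=7 -> lands@9:R; in-air after throw: [b1@4:L b2@7:R b3@9:R]
Beat 3 (R): throw ball4 h=7 -> lands@10:L; in-air after throw: [b1@4:L b2@7:R b3@9:R b4@10:L]
Beat 4 (L): throw ball1 h=4 -> lands@8:L; in-air after throw: [b2@7:R b1@8:L b3@9:R b4@10:L]
Beat 5 (R): throw ball5 h=6 -> lands@11:R; in-air after throw: [b2@7:R b1@8:L b3@9:R b4@10:L b5@11:R]
Beat 6 (L): throw ball6 h=7 -> lands@13:R; in-air after throw: [b2@7:R b1@8:L b3@9:R b4@10:L b5@11:R b6@13:R]
Beat 7 (R): throw ball2 h=7 -> lands@14:L; in-air after throw: [b1@8:L b3@9:R b4@10:L b5@11:R b6@13:R b2@14:L]
Beat 8 (L): throw ball1 h=4 -> lands@12:L; in-air after throw: [b3@9:R b4@10:L b5@11:R b1@12:L b6@13:R b2@14:L]
Beat 9 (R): throw ball3 h=6 -> lands@15:R; in-air after throw: [b4@10:L b5@11:R b1@12:L b6@13:R b2@14:L b3@15:R]
Beat 10 (L): throw ball4 h=7 -> lands@17:R; in-air after throw: [b5@11:R b1@12:L b6@13:R b2@14:L b3@15:R b4@17:R]
Beat 11 (R): throw ball5 h=7 -> lands@18:L; in-air after throw: [b1@12:L b6@13:R b2@14:L b3@15:R b4@17:R b5@18:L]
Beat 12 (L): throw ball1 h=4 -> lands@16:L; in-air after throw: [b6@13:R b2@14:L b3@15:R b1@16:L b4@17:R b5@18:L]
Beat 13 (R): throw ball6 h=6 -> lands@19:R; in-air after throw: [b2@14:L b3@15:R b1@16:L b4@17:R b5@18:L b6@19:R]
Beat 14 (L): throw ball2 h=7 -> lands@21:R; in-air after throw: [b3@15:R b1@16:L b4@17:R b5@18:L b6@19:R b2@21:R]
Beat 15 (R): throw ball3 h=7 -> lands@22:L; in-air after throw: [b1@16:L b4@17:R b5@18:L b6@19:R b2@21:R b3@22:L]
Beat 16 (L): throw ball1 h=4 -> lands@20:L; in-air after throw: [b4@17:R b5@18:L b6@19:R b1@20:L b2@21:R b3@22:L]
Beat 17 (R): throw ball4 h=6 -> lands@23:R; in-air after throw: [b5@18:L b6@19:R b1@20:L b2@21:R b3@22:L b4@23:R]
Ball 4: thrown@3 h=7 -> first land @10; rethrown@10 h=7 -> second land @17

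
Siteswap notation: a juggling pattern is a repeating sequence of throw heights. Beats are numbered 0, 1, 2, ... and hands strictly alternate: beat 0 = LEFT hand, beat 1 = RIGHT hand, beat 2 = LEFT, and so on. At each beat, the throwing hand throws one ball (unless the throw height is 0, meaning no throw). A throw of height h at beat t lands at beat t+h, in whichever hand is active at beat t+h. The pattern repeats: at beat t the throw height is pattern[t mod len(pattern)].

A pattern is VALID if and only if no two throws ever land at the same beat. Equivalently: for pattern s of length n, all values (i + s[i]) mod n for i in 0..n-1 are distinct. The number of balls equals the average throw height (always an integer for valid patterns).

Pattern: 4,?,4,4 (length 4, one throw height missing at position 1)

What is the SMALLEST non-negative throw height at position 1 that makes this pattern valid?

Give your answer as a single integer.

Answer: 0

Derivation:
i=0: (0 + 4) mod 4 = 0
i=1: s[i]=? (unknown)
i=2: (2 + 4) mod 4 = 2
i=3: (3 + 4) mod 4 = 3
Known residues: [0, 2, 3]; need a permutation of 0..3, so missing residue r = 1
Need (1 + s) mod 4 = 1; smallest s = (1 - 1) mod 4 = 0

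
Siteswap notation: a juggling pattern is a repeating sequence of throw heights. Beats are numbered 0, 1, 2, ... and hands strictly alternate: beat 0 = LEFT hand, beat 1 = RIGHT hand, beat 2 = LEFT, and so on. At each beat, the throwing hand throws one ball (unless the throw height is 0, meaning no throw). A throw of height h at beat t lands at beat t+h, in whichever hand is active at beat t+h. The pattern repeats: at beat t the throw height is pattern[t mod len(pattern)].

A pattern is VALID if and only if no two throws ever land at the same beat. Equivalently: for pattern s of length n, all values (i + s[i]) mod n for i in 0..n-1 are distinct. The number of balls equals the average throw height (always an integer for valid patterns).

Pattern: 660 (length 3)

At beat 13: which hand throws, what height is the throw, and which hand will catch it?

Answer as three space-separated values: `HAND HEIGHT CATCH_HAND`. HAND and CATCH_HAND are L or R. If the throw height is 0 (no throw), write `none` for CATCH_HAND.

Beat 13: 13 mod 2 = 1, so hand = R
Throw height = pattern[13 mod 3] = pattern[1] = 6
Lands at beat 13+6=19, 19 mod 2 = 1, so catch hand = R

Answer: R 6 R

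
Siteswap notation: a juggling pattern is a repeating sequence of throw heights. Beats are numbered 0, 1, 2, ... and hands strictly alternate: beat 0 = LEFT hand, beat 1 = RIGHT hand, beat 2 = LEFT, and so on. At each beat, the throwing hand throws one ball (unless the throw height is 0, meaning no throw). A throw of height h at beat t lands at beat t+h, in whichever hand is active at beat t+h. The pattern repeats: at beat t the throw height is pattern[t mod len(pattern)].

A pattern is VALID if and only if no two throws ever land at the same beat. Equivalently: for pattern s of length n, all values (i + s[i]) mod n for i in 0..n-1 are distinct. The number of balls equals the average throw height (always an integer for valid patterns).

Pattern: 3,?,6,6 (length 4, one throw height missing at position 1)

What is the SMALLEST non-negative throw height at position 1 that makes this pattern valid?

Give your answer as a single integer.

i=0: (0 + 3) mod 4 = 3
i=1: s[i]=? (unknown)
i=2: (2 + 6) mod 4 = 0
i=3: (3 + 6) mod 4 = 1
Known residues: [0, 1, 3]; need a permutation of 0..3, so missing residue r = 2
Need (1 + s) mod 4 = 2; smallest s = (2 - 1) mod 4 = 1

Answer: 1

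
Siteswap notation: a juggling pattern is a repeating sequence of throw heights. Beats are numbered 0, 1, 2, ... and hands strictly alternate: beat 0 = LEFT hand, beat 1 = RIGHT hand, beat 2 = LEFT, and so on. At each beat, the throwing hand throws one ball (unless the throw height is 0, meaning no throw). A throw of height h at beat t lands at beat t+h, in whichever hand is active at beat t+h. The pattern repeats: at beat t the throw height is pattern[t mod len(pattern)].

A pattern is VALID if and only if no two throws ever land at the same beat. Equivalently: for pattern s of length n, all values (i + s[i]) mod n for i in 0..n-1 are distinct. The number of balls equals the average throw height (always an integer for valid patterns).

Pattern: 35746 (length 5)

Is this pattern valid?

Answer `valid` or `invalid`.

i=0: (i + s[i]) mod n = (0 + 3) mod 5 = 3
i=1: (i + s[i]) mod n = (1 + 5) mod 5 = 1
i=2: (i + s[i]) mod n = (2 + 7) mod 5 = 4
i=3: (i + s[i]) mod n = (3 + 4) mod 5 = 2
i=4: (i + s[i]) mod n = (4 + 6) mod 5 = 0
Residues: [3, 1, 4, 2, 0], distinct: True

Answer: valid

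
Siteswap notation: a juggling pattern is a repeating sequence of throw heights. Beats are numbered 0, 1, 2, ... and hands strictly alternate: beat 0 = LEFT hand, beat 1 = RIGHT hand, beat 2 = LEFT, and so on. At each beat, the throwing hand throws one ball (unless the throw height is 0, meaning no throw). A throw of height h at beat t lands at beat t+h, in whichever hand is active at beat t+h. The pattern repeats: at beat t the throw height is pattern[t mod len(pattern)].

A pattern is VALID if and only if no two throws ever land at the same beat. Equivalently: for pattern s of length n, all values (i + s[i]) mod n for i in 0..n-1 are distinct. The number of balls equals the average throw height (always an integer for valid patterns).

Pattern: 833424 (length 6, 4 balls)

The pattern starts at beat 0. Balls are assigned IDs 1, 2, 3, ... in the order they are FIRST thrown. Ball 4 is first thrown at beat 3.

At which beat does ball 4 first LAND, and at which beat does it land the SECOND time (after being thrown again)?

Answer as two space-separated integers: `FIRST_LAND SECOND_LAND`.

Beat 0 (L): throw ball1 h=8 -> lands@8:L; in-air after throw: [b1@8:L]
Beat 1 (R): throw ball2 h=3 -> lands@4:L; in-air after throw: [b2@4:L b1@8:L]
Beat 2 (L): throw ball3 h=3 -> lands@5:R; in-air after throw: [b2@4:L b3@5:R b1@8:L]
Beat 3 (R): throw ball4 h=4 -> lands@7:R; in-air after throw: [b2@4:L b3@5:R b4@7:R b1@8:L]
Beat 4 (L): throw ball2 h=2 -> lands@6:L; in-air after throw: [b3@5:R b2@6:L b4@7:R b1@8:L]
Beat 5 (R): throw ball3 h=4 -> lands@9:R; in-air after throw: [b2@6:L b4@7:R b1@8:L b3@9:R]
Beat 6 (L): throw ball2 h=8 -> lands@14:L; in-air after throw: [b4@7:R b1@8:L b3@9:R b2@14:L]
Beat 7 (R): throw ball4 h=3 -> lands@10:L; in-air after throw: [b1@8:L b3@9:R b4@10:L b2@14:L]
Beat 8 (L): throw ball1 h=3 -> lands@11:R; in-air after throw: [b3@9:R b4@10:L b1@11:R b2@14:L]
Beat 9 (R): throw ball3 h=4 -> lands@13:R; in-air after throw: [b4@10:L b1@11:R b3@13:R b2@14:L]
Beat 10 (L): throw ball4 h=2 -> lands@12:L; in-air after throw: [b1@11:R b4@12:L b3@13:R b2@14:L]
Ball 4: thrown@3 h=4 -> first land @7; rethrown@7 h=3 -> second land @10

Answer: 7 10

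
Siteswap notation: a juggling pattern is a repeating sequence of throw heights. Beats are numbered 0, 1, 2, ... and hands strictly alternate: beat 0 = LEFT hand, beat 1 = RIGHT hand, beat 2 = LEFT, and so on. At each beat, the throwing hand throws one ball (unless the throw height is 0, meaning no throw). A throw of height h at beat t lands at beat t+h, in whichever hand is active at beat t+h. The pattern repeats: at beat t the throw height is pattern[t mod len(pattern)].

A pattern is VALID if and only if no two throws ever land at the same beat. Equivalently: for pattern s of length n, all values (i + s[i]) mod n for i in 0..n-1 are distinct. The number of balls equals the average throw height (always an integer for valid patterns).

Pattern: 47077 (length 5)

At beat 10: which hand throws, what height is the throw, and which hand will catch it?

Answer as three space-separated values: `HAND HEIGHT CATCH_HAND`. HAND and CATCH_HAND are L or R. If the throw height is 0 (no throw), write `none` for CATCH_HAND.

Answer: L 4 L

Derivation:
Beat 10: 10 mod 2 = 0, so hand = L
Throw height = pattern[10 mod 5] = pattern[0] = 4
Lands at beat 10+4=14, 14 mod 2 = 0, so catch hand = L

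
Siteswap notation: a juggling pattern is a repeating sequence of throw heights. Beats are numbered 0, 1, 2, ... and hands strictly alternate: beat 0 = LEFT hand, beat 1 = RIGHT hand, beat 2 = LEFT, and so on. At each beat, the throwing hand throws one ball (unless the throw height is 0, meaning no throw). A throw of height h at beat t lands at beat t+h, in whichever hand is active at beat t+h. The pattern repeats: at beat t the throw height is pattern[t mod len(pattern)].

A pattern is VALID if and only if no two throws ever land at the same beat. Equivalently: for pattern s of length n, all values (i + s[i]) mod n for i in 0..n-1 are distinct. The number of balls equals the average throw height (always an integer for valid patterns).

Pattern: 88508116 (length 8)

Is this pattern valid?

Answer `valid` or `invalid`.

Answer: invalid

Derivation:
i=0: (i + s[i]) mod n = (0 + 8) mod 8 = 0
i=1: (i + s[i]) mod n = (1 + 8) mod 8 = 1
i=2: (i + s[i]) mod n = (2 + 5) mod 8 = 7
i=3: (i + s[i]) mod n = (3 + 0) mod 8 = 3
i=4: (i + s[i]) mod n = (4 + 8) mod 8 = 4
i=5: (i + s[i]) mod n = (5 + 1) mod 8 = 6
i=6: (i + s[i]) mod n = (6 + 1) mod 8 = 7
i=7: (i + s[i]) mod n = (7 + 6) mod 8 = 5
Residues: [0, 1, 7, 3, 4, 6, 7, 5], distinct: False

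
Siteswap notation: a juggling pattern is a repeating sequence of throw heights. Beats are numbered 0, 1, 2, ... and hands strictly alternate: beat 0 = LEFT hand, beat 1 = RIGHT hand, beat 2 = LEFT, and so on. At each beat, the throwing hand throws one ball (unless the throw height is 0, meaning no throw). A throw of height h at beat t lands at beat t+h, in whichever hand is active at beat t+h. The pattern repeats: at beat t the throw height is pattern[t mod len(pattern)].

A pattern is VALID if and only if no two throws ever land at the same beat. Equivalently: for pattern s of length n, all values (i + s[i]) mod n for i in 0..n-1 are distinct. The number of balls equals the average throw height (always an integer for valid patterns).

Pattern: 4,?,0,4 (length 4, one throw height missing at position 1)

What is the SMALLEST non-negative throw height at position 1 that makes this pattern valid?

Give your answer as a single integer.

i=0: (0 + 4) mod 4 = 0
i=1: s[i]=? (unknown)
i=2: (2 + 0) mod 4 = 2
i=3: (3 + 4) mod 4 = 3
Known residues: [0, 2, 3]; need a permutation of 0..3, so missing residue r = 1
Need (1 + s) mod 4 = 1; smallest s = (1 - 1) mod 4 = 0

Answer: 0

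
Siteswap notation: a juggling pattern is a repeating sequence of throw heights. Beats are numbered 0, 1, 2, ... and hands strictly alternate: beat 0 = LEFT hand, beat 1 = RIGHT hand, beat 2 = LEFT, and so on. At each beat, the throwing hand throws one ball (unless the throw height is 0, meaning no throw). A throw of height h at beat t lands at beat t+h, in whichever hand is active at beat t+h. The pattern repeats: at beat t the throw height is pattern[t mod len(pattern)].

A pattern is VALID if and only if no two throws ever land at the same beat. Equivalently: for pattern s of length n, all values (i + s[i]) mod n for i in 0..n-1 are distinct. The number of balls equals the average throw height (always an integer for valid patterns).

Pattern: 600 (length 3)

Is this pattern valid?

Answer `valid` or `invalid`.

Answer: valid

Derivation:
i=0: (i + s[i]) mod n = (0 + 6) mod 3 = 0
i=1: (i + s[i]) mod n = (1 + 0) mod 3 = 1
i=2: (i + s[i]) mod n = (2 + 0) mod 3 = 2
Residues: [0, 1, 2], distinct: True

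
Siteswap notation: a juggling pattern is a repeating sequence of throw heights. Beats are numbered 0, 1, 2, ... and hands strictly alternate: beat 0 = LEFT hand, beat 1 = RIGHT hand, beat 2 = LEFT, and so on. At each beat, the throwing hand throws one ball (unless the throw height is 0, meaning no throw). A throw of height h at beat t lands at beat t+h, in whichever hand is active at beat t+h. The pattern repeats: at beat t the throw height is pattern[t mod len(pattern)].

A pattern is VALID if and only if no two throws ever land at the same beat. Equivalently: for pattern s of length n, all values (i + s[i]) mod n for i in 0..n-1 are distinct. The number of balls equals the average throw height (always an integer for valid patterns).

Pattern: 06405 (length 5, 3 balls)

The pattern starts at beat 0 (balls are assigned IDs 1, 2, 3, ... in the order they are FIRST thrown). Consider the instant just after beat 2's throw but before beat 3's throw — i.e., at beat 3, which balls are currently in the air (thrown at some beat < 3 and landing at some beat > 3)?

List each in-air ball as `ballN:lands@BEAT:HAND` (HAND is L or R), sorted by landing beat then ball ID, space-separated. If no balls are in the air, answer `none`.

Answer: ball2:lands@6:L ball1:lands@7:R

Derivation:
Beat 1 (R): throw ball1 h=6 -> lands@7:R; in-air after throw: [b1@7:R]
Beat 2 (L): throw ball2 h=4 -> lands@6:L; in-air after throw: [b2@6:L b1@7:R]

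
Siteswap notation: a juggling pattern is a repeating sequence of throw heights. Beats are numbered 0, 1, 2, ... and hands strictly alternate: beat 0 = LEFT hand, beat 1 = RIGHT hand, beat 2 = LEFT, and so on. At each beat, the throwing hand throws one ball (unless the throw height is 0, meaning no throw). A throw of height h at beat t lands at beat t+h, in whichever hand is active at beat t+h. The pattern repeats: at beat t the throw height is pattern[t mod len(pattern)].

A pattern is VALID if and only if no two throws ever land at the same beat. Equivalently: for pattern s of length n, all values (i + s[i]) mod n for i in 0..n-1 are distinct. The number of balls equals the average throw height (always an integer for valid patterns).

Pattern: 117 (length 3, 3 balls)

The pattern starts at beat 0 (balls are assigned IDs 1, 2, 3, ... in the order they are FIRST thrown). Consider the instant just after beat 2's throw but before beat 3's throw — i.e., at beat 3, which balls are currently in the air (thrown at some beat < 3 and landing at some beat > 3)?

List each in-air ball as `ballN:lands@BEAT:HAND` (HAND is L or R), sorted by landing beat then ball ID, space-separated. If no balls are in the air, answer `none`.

Answer: ball1:lands@9:R

Derivation:
Beat 0 (L): throw ball1 h=1 -> lands@1:R; in-air after throw: [b1@1:R]
Beat 1 (R): throw ball1 h=1 -> lands@2:L; in-air after throw: [b1@2:L]
Beat 2 (L): throw ball1 h=7 -> lands@9:R; in-air after throw: [b1@9:R]
Beat 3 (R): throw ball2 h=1 -> lands@4:L; in-air after throw: [b2@4:L b1@9:R]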